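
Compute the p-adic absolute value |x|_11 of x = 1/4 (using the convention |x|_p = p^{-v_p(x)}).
|1/4|_11 = 1

Step 1 — compute v_11(x) by factoring powers of 11 out of the numerator and denominator: v_11(1/4) = 0. Step 2 — apply |x|_p = p^{-v_p(x)} = 11^{0} = 1.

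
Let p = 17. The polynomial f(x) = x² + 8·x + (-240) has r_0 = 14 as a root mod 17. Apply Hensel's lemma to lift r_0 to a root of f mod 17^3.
r_2 = 4893 (mod 4913)

Hensel: r_{i+1} = r_i − f(r_i)·(f′(r_i))^{-1} mod 17^{i+2}, f′(x) = 2x + 8. Iterate:
  r_0 = 14 (mod 17)
  r_1 = 269 (mod 289)
  r_2 = 4893 (mod 4913)
Final: r = 4893 satisfies f(r) ≡ 0 mod 17^3.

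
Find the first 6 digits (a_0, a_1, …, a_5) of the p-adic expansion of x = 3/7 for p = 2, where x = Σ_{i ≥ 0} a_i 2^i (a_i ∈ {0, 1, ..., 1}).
(a_0, …, a_5) = (1, 0, 1, 0, 0, 1)

v_2(3/7) = 0 (numerator and denominator both coprime to 2), so x ∈ ℤ_2^×. Compute digits iteratively via a_i = x_i mod 2, x_{i+1} = (x_i − a_i)/2, with x_0 = x:
  x_0 = 3/7;  a_0 = 1;  x_1 = (x_0 − 1)/2 = -2/7
  x_1 = -2/7;  a_1 = 0;  x_2 = (x_1 − 0)/2 = -1/7
  x_2 = -1/7;  a_2 = 1;  x_3 = (x_2 − 1)/2 = -4/7
  x_3 = -4/7;  a_3 = 0;  x_4 = (x_3 − 0)/2 = -2/7
  x_4 = -2/7;  a_4 = 0;  x_5 = (x_4 − 0)/2 = -1/7
  x_5 = -1/7;  a_5 = 1;  x_6 = (x_5 − 1)/2 = -4/7
Digits: (1, 0, 1, 0, 0, 1).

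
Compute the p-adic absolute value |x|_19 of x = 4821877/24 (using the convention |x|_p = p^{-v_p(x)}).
|4821877/24|_19 = 1/130321

Step 1 — compute v_19(x) by factoring powers of 19 out of the numerator and denominator: v_19(4821877/24) = 4. Step 2 — apply |x|_p = p^{-v_p(x)} = 19^{-4} = 1/130321.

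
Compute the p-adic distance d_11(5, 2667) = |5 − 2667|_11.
d_11(5, 2667) = 1/1331

Step 1 — x − y = 5 − 2667 = -2662. Step 2 — v_11(-2662) = 3 (factor: -2662 = −(11^3 · 2); the sign does not affect v_p). Step 3 — |x − y|_11 = 11^{-3} = 1/1331.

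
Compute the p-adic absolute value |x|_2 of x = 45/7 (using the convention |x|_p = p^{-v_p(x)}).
|45/7|_2 = 1

Step 1 — compute v_2(x) by factoring powers of 2 out of the numerator and denominator: v_2(45/7) = 0. Step 2 — apply |x|_p = p^{-v_p(x)} = 2^{0} = 1.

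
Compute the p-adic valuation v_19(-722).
v_19(-722) = 2

v_19(n) is the largest exponent k such that 19^k divides n. Factor out: -722 = -19^2 · 2. (Sign doesn't affect v_p.) So v_19(-722) = 2.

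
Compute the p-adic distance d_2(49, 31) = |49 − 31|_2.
d_2(49, 31) = 1/2

Step 1 — x − y = 49 − 31 = 18. Step 2 — v_2(18) = 1 (factor: 18 = (2^1 · 9); the sign does not affect v_p). Step 3 — |x − y|_2 = 2^{-1} = 1/2.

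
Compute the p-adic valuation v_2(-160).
v_2(-160) = 5

v_2(n) is the largest exponent k such that 2^k divides n. Factor out: -160 = -2^5 · 5. (Sign doesn't affect v_p.) So v_2(-160) = 5.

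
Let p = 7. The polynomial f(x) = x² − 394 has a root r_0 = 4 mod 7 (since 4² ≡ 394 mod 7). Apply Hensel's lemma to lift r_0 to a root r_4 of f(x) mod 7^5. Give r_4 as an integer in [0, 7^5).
r_4 = 16062 (mod 16807)

Hensel's recurrence: r_{i+1} = r_i − f(r_i)·(f′(r_i))^{-1} mod 7^{i+2}, with f′(x) = 2x. Iterate:
  r_0 = 4 (mod 7)
  r_1 = 39 (mod 49)
  r_2 = 284 (mod 343)
  r_3 = 1656 (mod 2401)
  r_4 = 16062 (mod 16807)
Final: r_4 = 16062, and one checks f(r_4) ≡ 0 mod 7^5.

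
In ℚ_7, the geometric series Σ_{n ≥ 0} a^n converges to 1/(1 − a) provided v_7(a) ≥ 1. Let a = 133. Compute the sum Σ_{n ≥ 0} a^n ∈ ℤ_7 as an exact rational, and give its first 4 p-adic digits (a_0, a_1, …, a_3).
Σ a^n = 1/(1 − a) = -1/132;  first 4 digits = (1, 5, 6, 1)

v_7(a) = 1 ≥ 1, so the series converges in ℤ_7 to 1/(1 − a) = 1/(1 − 133) = -1/132. Expand this rational in ℤ_7: compute digits iteratively via d_i = x_i mod 7, x_{i+1} = (x_i − d_i)/7. The first 4 digits are (1, 5, 6, 1).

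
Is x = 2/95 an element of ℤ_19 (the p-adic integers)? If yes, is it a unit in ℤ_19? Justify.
x ∉ ℤ_19 (v_19(x) = -1 < 0)

ℤ_19 = {x ∈ ℚ_19 : v_19(x) ≥ 0} and ℤ_19^× = {x ∈ ℤ_19 : v_19(x) = 0}. Here v_19(2/95) = v_19(num) − v_19(den) = -1; compare against these criteria.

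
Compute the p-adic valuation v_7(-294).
v_7(-294) = 2

v_7(n) is the largest exponent k such that 7^k divides n. Factor out: -294 = -7^2 · 6. (Sign doesn't affect v_p.) So v_7(-294) = 2.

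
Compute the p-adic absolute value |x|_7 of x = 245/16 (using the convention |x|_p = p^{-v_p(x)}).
|245/16|_7 = 1/49

Step 1 — compute v_7(x) by factoring powers of 7 out of the numerator and denominator: v_7(245/16) = 2. Step 2 — apply |x|_p = p^{-v_p(x)} = 7^{-2} = 1/49.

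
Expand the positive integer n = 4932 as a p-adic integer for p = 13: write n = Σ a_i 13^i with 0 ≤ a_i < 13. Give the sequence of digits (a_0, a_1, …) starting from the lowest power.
(a_0, a_1, …) = (5, 2, 3, 2)

Repeated division by 13 gives the digits low-to-high: 4932 = 5 + 2·13^1 + 3·13^2 + 2·13^3. Digit sequence: (5, 2, 3, 2).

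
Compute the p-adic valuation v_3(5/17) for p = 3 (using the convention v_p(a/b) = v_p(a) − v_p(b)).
v_3(5/17) = 0

Factor powers of 3 from the numerator and denominator of the reduced fraction: 5 = 3^0 · 5 and 17 = 3^0 · 17. Apply v_p(a/b) = v_p(a) − v_p(b): v_3(5/17) = 0 − 0 = 0.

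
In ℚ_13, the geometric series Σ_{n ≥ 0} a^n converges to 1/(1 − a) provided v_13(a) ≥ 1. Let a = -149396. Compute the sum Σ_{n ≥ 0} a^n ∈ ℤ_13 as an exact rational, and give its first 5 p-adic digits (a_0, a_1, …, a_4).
Σ a^n = 1/(1 − a) = 1/149397;  first 5 digits = (1, 0, 0, 10, 7)

v_13(a) = 3 ≥ 1, so the series converges in ℤ_13 to 1/(1 − a) = 1/(1 − (-149396)) = 1/149397. Expand this rational in ℤ_13: compute digits iteratively via d_i = x_i mod 13, x_{i+1} = (x_i − d_i)/13. The first 5 digits are (1, 0, 0, 10, 7).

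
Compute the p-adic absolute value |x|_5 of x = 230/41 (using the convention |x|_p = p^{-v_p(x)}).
|230/41|_5 = 1/5

Step 1 — compute v_5(x) by factoring powers of 5 out of the numerator and denominator: v_5(230/41) = 1. Step 2 — apply |x|_p = p^{-v_p(x)} = 5^{-1} = 1/5.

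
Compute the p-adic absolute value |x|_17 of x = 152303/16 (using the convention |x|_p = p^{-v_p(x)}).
|152303/16|_17 = 1/4913

Step 1 — compute v_17(x) by factoring powers of 17 out of the numerator and denominator: v_17(152303/16) = 3. Step 2 — apply |x|_p = p^{-v_p(x)} = 17^{-3} = 1/4913.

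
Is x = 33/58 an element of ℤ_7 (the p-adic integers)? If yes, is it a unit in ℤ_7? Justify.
x ∈ ℤ_7^× (unit); v_7(x) = 0

ℤ_7 = {x ∈ ℚ_7 : v_7(x) ≥ 0} and ℤ_7^× = {x ∈ ℤ_7 : v_7(x) = 0}. Here v_7(33/58) = v_7(num) − v_7(den) = 0; compare against these criteria.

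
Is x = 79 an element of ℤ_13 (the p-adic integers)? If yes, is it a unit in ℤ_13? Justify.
x ∈ ℤ_13^× (unit); v_13(x) = 0

ℤ_13 = {x ∈ ℚ_13 : v_13(x) ≥ 0} and ℤ_13^× = {x ∈ ℤ_13 : v_13(x) = 0}. Here v_13(79) = v_13(num) − v_13(den) = 0; compare against these criteria.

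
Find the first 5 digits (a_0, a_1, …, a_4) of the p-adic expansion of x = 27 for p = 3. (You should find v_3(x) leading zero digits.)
(a_0, …, a_4) = (0, 0, 0, 1, 0)

v_3(27) = 3, so a_0 = ... = a_2 = 0. Factor out: x = 3^3 · u with u = 1 a unit in ℤ_3. Expand u iteratively via a_{v+i} = u_i mod 3, u_{i+1} = (u_i − a_{v+i})/3:
  u_0 = 1;  a_3 = 1;  u_1 = (u_0 − 1)/3 = 0
  u_1 = 0;  a_4 = 0;  u_2 = (u_1 − 0)/3 = 0
Digits: (0, 0, 0, 1, 0).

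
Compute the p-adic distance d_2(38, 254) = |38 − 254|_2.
d_2(38, 254) = 1/8

Step 1 — x − y = 38 − 254 = -216. Step 2 — v_2(-216) = 3 (factor: -216 = −(2^3 · 27); the sign does not affect v_p). Step 3 — |x − y|_2 = 2^{-3} = 1/8.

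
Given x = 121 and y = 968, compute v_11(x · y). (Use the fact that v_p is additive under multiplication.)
v_11(117128) = 4

v_p(x) = 2 (factor: 121 = 11^2 · 1); v_p(y) = 2 (factor: 968 = 11^2 · 8). Additivity: v_p(xy) = v_p(x) + v_p(y) = 2 + 2 = 4. (Direct check: xy = 117128 = 11^4 · (8).)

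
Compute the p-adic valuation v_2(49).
v_2(49) = 0

v_2(n) is the largest exponent k such that 2^k divides n. Factor out: 49 = 2^0 · 49. (Sign doesn't affect v_p.) So v_2(49) = 0.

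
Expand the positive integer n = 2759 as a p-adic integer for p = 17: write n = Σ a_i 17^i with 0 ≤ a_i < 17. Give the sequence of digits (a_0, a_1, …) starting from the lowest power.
(a_0, a_1, …) = (5, 9, 9)

Repeated division by 17 gives the digits low-to-high: 2759 = 5 + 9·17^1 + 9·17^2. Digit sequence: (5, 9, 9).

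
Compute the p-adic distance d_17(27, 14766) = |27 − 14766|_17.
d_17(27, 14766) = 1/4913

Step 1 — x − y = 27 − 14766 = -14739. Step 2 — v_17(-14739) = 3 (factor: -14739 = −(17^3 · 3); the sign does not affect v_p). Step 3 — |x − y|_17 = 17^{-3} = 1/4913.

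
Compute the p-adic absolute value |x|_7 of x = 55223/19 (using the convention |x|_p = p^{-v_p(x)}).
|55223/19|_7 = 1/2401

Step 1 — compute v_7(x) by factoring powers of 7 out of the numerator and denominator: v_7(55223/19) = 4. Step 2 — apply |x|_p = p^{-v_p(x)} = 7^{-4} = 1/2401.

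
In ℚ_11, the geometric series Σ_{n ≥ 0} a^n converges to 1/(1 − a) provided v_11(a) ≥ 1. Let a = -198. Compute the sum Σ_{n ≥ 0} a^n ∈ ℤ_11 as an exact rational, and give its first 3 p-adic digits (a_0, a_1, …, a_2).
Σ a^n = 1/(1 − a) = 1/199;  first 3 digits = (1, 4, 3)

v_11(a) = 1 ≥ 1, so the series converges in ℤ_11 to 1/(1 − a) = 1/(1 − (-198)) = 1/199. Expand this rational in ℤ_11: compute digits iteratively via d_i = x_i mod 11, x_{i+1} = (x_i − d_i)/11. The first 3 digits are (1, 4, 3).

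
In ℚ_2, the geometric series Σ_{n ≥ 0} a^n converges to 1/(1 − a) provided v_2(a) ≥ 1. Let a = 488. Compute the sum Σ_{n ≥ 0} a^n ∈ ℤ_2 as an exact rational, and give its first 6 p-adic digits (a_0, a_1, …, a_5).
Σ a^n = 1/(1 − a) = -1/487;  first 6 digits = (1, 0, 0, 1, 0, 1)

v_2(a) = 3 ≥ 1, so the series converges in ℤ_2 to 1/(1 − a) = 1/(1 − 488) = -1/487. Expand this rational in ℤ_2: compute digits iteratively via d_i = x_i mod 2, x_{i+1} = (x_i − d_i)/2. The first 6 digits are (1, 0, 0, 1, 0, 1).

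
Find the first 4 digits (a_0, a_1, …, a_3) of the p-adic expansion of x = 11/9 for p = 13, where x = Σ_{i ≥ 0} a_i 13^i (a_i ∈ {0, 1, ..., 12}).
(a_0, …, a_3) = (7, 1, 10, 5)

v_13(11/9) = 0 (numerator and denominator both coprime to 13), so x ∈ ℤ_13^×. Compute digits iteratively via a_i = x_i mod 13, x_{i+1} = (x_i − a_i)/13, with x_0 = x:
  x_0 = 11/9;  a_0 = 7;  x_1 = (x_0 − 7)/13 = -4/9
  x_1 = -4/9;  a_1 = 1;  x_2 = (x_1 − 1)/13 = -1/9
  x_2 = -1/9;  a_2 = 10;  x_3 = (x_2 − 10)/13 = -7/9
  x_3 = -7/9;  a_3 = 5;  x_4 = (x_3 − 5)/13 = -4/9
Digits: (7, 1, 10, 5).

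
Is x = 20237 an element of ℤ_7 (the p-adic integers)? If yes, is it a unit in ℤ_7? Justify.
x ∈ ℤ_7 but not a unit; v_7(x) = 3 > 0

ℤ_7 = {x ∈ ℚ_7 : v_7(x) ≥ 0} and ℤ_7^× = {x ∈ ℤ_7 : v_7(x) = 0}. Here v_7(20237) = v_7(num) − v_7(den) = 3; compare against these criteria.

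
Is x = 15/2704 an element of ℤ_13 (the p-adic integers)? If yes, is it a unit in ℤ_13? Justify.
x ∉ ℤ_13 (v_13(x) = -2 < 0)

ℤ_13 = {x ∈ ℚ_13 : v_13(x) ≥ 0} and ℤ_13^× = {x ∈ ℤ_13 : v_13(x) = 0}. Here v_13(15/2704) = v_13(num) − v_13(den) = -2; compare against these criteria.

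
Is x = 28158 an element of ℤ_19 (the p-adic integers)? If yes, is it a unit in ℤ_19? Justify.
x ∈ ℤ_19 but not a unit; v_19(x) = 2 > 0

ℤ_19 = {x ∈ ℚ_19 : v_19(x) ≥ 0} and ℤ_19^× = {x ∈ ℤ_19 : v_19(x) = 0}. Here v_19(28158) = v_19(num) − v_19(den) = 2; compare against these criteria.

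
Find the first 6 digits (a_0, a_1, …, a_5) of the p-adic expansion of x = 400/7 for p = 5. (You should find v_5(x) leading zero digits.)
(a_0, …, a_5) = (0, 0, 3, 2, 1, 4)

v_5(400/7) = 2, so a_0 = ... = a_1 = 0. Factor out: x = 5^2 · u with u = 16/7 a unit in ℤ_5. Expand u iteratively via a_{v+i} = u_i mod 5, u_{i+1} = (u_i − a_{v+i})/5:
  u_0 = 16/7;  a_2 = 3;  u_1 = (u_0 − 3)/5 = -1/7
  u_1 = -1/7;  a_3 = 2;  u_2 = (u_1 − 2)/5 = -3/7
  u_2 = -3/7;  a_4 = 1;  u_3 = (u_2 − 1)/5 = -2/7
  u_3 = -2/7;  a_5 = 4;  u_4 = (u_3 − 4)/5 = -6/7
Digits: (0, 0, 3, 2, 1, 4).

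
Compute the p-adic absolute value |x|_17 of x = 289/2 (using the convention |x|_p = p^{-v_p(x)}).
|289/2|_17 = 1/289

Step 1 — compute v_17(x) by factoring powers of 17 out of the numerator and denominator: v_17(289/2) = 2. Step 2 — apply |x|_p = p^{-v_p(x)} = 17^{-2} = 1/289.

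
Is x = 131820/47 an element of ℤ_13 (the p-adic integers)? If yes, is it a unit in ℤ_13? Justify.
x ∈ ℤ_13 but not a unit; v_13(x) = 3 > 0

ℤ_13 = {x ∈ ℚ_13 : v_13(x) ≥ 0} and ℤ_13^× = {x ∈ ℤ_13 : v_13(x) = 0}. Here v_13(131820/47) = v_13(num) − v_13(den) = 3; compare against these criteria.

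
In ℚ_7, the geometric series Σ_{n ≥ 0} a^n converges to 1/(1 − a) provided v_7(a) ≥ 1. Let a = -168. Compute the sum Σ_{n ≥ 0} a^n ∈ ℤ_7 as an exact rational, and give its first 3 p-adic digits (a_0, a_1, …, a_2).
Σ a^n = 1/(1 − a) = 1/169;  first 3 digits = (1, 4, 5)

v_7(a) = 1 ≥ 1, so the series converges in ℤ_7 to 1/(1 − a) = 1/(1 − (-168)) = 1/169. Expand this rational in ℤ_7: compute digits iteratively via d_i = x_i mod 7, x_{i+1} = (x_i − d_i)/7. The first 3 digits are (1, 4, 5).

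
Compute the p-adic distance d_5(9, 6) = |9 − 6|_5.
d_5(9, 6) = 1

Step 1 — x − y = 9 − 6 = 3. Step 2 — v_5(3) = 0 (factor: 3 = (5^0 · 3); the sign does not affect v_p). Step 3 — |x − y|_5 = 5^{0} = 1.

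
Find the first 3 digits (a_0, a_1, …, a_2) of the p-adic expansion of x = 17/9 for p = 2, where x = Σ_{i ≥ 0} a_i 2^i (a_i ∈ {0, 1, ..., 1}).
(a_0, …, a_2) = (1, 0, 0)

v_2(17/9) = 0 (numerator and denominator both coprime to 2), so x ∈ ℤ_2^×. Compute digits iteratively via a_i = x_i mod 2, x_{i+1} = (x_i − a_i)/2, with x_0 = x:
  x_0 = 17/9;  a_0 = 1;  x_1 = (x_0 − 1)/2 = 4/9
  x_1 = 4/9;  a_1 = 0;  x_2 = (x_1 − 0)/2 = 2/9
  x_2 = 2/9;  a_2 = 0;  x_3 = (x_2 − 0)/2 = 1/9
Digits: (1, 0, 0).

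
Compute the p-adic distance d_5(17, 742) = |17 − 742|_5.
d_5(17, 742) = 1/25

Step 1 — x − y = 17 − 742 = -725. Step 2 — v_5(-725) = 2 (factor: -725 = −(5^2 · 29); the sign does not affect v_p). Step 3 — |x − y|_5 = 5^{-2} = 1/25.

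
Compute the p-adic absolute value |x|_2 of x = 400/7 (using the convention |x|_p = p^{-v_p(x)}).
|400/7|_2 = 1/16

Step 1 — compute v_2(x) by factoring powers of 2 out of the numerator and denominator: v_2(400/7) = 4. Step 2 — apply |x|_p = p^{-v_p(x)} = 2^{-4} = 1/16.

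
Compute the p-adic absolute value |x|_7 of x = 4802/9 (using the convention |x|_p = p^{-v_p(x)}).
|4802/9|_7 = 1/2401

Step 1 — compute v_7(x) by factoring powers of 7 out of the numerator and denominator: v_7(4802/9) = 4. Step 2 — apply |x|_p = p^{-v_p(x)} = 7^{-4} = 1/2401.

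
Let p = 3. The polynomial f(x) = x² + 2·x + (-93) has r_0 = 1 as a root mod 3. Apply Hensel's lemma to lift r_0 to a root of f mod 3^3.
r_2 = 10 (mod 27)

Hensel: r_{i+1} = r_i − f(r_i)·(f′(r_i))^{-1} mod 3^{i+2}, f′(x) = 2x + 2. Iterate:
  r_0 = 1 (mod 3)
  r_1 = 1 (mod 9)
  r_2 = 10 (mod 27)
Final: r = 10 satisfies f(r) ≡ 0 mod 3^3.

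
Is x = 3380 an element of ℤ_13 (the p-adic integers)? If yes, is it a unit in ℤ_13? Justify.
x ∈ ℤ_13 but not a unit; v_13(x) = 2 > 0

ℤ_13 = {x ∈ ℚ_13 : v_13(x) ≥ 0} and ℤ_13^× = {x ∈ ℤ_13 : v_13(x) = 0}. Here v_13(3380) = v_13(num) − v_13(den) = 2; compare against these criteria.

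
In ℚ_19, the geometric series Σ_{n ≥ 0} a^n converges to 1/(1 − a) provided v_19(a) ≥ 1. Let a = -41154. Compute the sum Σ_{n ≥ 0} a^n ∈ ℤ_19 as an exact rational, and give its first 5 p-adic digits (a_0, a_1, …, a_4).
Σ a^n = 1/(1 − a) = 1/41155;  first 5 digits = (1, 0, 0, 13, 18)

v_19(a) = 3 ≥ 1, so the series converges in ℤ_19 to 1/(1 − a) = 1/(1 − (-41154)) = 1/41155. Expand this rational in ℤ_19: compute digits iteratively via d_i = x_i mod 19, x_{i+1} = (x_i − d_i)/19. The first 5 digits are (1, 0, 0, 13, 18).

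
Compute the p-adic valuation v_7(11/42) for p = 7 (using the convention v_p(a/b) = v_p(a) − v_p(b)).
v_7(11/42) = -1

Factor powers of 7 from the numerator and denominator of the reduced fraction: 11 = 7^0 · 11 and 42 = 7^1 · 6. Apply v_p(a/b) = v_p(a) − v_p(b): v_7(11/42) = 0 − 1 = -1.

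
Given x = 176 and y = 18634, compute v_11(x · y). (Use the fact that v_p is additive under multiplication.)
v_11(3279584) = 4

v_p(x) = 1 (factor: 176 = 11^1 · 16); v_p(y) = 3 (factor: 18634 = 11^3 · 14). Additivity: v_p(xy) = v_p(x) + v_p(y) = 1 + 3 = 4. (Direct check: xy = 3279584 = 11^4 · (224).)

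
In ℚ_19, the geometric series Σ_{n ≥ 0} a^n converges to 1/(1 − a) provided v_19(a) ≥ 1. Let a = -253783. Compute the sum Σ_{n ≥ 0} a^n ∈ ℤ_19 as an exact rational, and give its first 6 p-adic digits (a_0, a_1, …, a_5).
Σ a^n = 1/(1 − a) = 1/253784;  first 6 digits = (1, 0, 0, 1, 17, 18)

v_19(a) = 3 ≥ 1, so the series converges in ℤ_19 to 1/(1 − a) = 1/(1 − (-253783)) = 1/253784. Expand this rational in ℤ_19: compute digits iteratively via d_i = x_i mod 19, x_{i+1} = (x_i − d_i)/19. The first 6 digits are (1, 0, 0, 1, 17, 18).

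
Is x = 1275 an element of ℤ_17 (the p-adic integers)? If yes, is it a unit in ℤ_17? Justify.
x ∈ ℤ_17 but not a unit; v_17(x) = 1 > 0

ℤ_17 = {x ∈ ℚ_17 : v_17(x) ≥ 0} and ℤ_17^× = {x ∈ ℤ_17 : v_17(x) = 0}. Here v_17(1275) = v_17(num) − v_17(den) = 1; compare against these criteria.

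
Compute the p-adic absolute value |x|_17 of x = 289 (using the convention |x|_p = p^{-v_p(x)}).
|289|_17 = 1/289

Step 1 — compute v_17(x) by factoring powers of 17 out of the numerator and denominator: v_17(289) = 2. Step 2 — apply |x|_p = p^{-v_p(x)} = 17^{-2} = 1/289.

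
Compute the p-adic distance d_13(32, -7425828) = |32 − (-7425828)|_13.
d_13(32, -7425828) = 1/371293

Step 1 — x − y = 32 − (-7425828) = 7425860. Step 2 — v_13(7425860) = 5 (factor: 7425860 = (13^5 · 20); the sign does not affect v_p). Step 3 — |x − y|_13 = 13^{-5} = 1/371293.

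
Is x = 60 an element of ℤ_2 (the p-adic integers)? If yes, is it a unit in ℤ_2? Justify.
x ∈ ℤ_2 but not a unit; v_2(x) = 2 > 0

ℤ_2 = {x ∈ ℚ_2 : v_2(x) ≥ 0} and ℤ_2^× = {x ∈ ℤ_2 : v_2(x) = 0}. Here v_2(60) = v_2(num) − v_2(den) = 2; compare against these criteria.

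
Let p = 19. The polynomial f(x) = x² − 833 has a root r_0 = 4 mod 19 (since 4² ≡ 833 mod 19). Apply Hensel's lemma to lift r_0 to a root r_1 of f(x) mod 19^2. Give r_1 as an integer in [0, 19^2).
r_1 = 61 (mod 361)

Hensel's recurrence: r_{i+1} = r_i − f(r_i)·(f′(r_i))^{-1} mod 19^{i+2}, with f′(x) = 2x. Iterate:
  r_0 = 4 (mod 19)
  r_1 = 61 (mod 361)
Final: r_1 = 61, and one checks f(r_1) ≡ 0 mod 19^2.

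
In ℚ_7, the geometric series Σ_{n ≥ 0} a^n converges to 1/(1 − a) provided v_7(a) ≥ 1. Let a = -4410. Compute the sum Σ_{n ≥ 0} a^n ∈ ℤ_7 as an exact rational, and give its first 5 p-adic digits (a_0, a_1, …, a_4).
Σ a^n = 1/(1 − a) = 1/4411;  first 5 digits = (1, 0, 1, 1, 6)

v_7(a) = 2 ≥ 1, so the series converges in ℤ_7 to 1/(1 − a) = 1/(1 − (-4410)) = 1/4411. Expand this rational in ℤ_7: compute digits iteratively via d_i = x_i mod 7, x_{i+1} = (x_i − d_i)/7. The first 5 digits are (1, 0, 1, 1, 6).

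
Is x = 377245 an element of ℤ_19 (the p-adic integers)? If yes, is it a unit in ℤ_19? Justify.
x ∈ ℤ_19 but not a unit; v_19(x) = 3 > 0

ℤ_19 = {x ∈ ℚ_19 : v_19(x) ≥ 0} and ℤ_19^× = {x ∈ ℤ_19 : v_19(x) = 0}. Here v_19(377245) = v_19(num) − v_19(den) = 3; compare against these criteria.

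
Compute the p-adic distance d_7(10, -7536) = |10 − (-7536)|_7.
d_7(10, -7536) = 1/343

Step 1 — x − y = 10 − (-7536) = 7546. Step 2 — v_7(7546) = 3 (factor: 7546 = (7^3 · 22); the sign does not affect v_p). Step 3 — |x − y|_7 = 7^{-3} = 1/343.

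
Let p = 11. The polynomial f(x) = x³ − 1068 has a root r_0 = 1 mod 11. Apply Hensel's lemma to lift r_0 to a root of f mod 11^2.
r_1 = 34 (mod 121)

Hensel: r_{i+1} = r_i − f(r_i)/f′(r_i) mod 11^{i+2}, where f′(x) = 3x². Iterate:
  r_0 = 1 (mod 11)
  r_1 = 34 (mod 121)
Final: r = 34 with f(r) ≡ 0 mod 11^2.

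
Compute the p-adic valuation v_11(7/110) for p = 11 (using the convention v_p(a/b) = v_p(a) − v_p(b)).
v_11(7/110) = -1

Factor powers of 11 from the numerator and denominator of the reduced fraction: 7 = 11^0 · 7 and 110 = 11^1 · 10. Apply v_p(a/b) = v_p(a) − v_p(b): v_11(7/110) = 0 − 1 = -1.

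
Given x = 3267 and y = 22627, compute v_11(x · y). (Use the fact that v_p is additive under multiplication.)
v_11(73922409) = 5

v_p(x) = 2 (factor: 3267 = 11^2 · 27); v_p(y) = 3 (factor: 22627 = 11^3 · 17). Additivity: v_p(xy) = v_p(x) + v_p(y) = 2 + 3 = 5. (Direct check: xy = 73922409 = 11^5 · (459).)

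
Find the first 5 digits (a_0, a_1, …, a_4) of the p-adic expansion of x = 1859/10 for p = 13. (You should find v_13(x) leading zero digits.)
(a_0, …, a_4) = (0, 0, 5, 1, 9)

v_13(1859/10) = 2, so a_0 = ... = a_1 = 0. Factor out: x = 13^2 · u with u = 11/10 a unit in ℤ_13. Expand u iteratively via a_{v+i} = u_i mod 13, u_{i+1} = (u_i − a_{v+i})/13:
  u_0 = 11/10;  a_2 = 5;  u_1 = (u_0 − 5)/13 = -3/10
  u_1 = -3/10;  a_3 = 1;  u_2 = (u_1 − 1)/13 = -1/10
  u_2 = -1/10;  a_4 = 9;  u_3 = (u_2 − 9)/13 = -7/10
Digits: (0, 0, 5, 1, 9).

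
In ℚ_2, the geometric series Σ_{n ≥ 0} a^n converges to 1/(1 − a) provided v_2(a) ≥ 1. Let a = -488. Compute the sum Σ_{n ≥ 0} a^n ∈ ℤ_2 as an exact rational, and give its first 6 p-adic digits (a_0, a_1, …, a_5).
Σ a^n = 1/(1 − a) = 1/489;  first 6 digits = (1, 0, 0, 1, 1, 0)

v_2(a) = 3 ≥ 1, so the series converges in ℤ_2 to 1/(1 − a) = 1/(1 − (-488)) = 1/489. Expand this rational in ℤ_2: compute digits iteratively via d_i = x_i mod 2, x_{i+1} = (x_i − d_i)/2. The first 6 digits are (1, 0, 0, 1, 1, 0).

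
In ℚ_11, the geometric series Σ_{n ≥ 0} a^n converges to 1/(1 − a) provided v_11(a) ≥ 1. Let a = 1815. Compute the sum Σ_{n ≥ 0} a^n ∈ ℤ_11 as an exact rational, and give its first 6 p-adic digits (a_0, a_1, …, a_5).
Σ a^n = 1/(1 − a) = -1/1814;  first 6 digits = (1, 0, 4, 1, 5, 9)

v_11(a) = 2 ≥ 1, so the series converges in ℤ_11 to 1/(1 − a) = 1/(1 − 1815) = -1/1814. Expand this rational in ℤ_11: compute digits iteratively via d_i = x_i mod 11, x_{i+1} = (x_i − d_i)/11. The first 6 digits are (1, 0, 4, 1, 5, 9).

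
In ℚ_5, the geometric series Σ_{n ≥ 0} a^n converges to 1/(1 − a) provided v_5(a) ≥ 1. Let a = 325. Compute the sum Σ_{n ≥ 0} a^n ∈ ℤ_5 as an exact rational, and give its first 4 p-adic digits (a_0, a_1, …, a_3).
Σ a^n = 1/(1 − a) = -1/324;  first 4 digits = (1, 0, 3, 2)

v_5(a) = 2 ≥ 1, so the series converges in ℤ_5 to 1/(1 − a) = 1/(1 − 325) = -1/324. Expand this rational in ℤ_5: compute digits iteratively via d_i = x_i mod 5, x_{i+1} = (x_i − d_i)/5. The first 4 digits are (1, 0, 3, 2).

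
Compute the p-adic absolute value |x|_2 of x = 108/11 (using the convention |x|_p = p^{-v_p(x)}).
|108/11|_2 = 1/4

Step 1 — compute v_2(x) by factoring powers of 2 out of the numerator and denominator: v_2(108/11) = 2. Step 2 — apply |x|_p = p^{-v_p(x)} = 2^{-2} = 1/4.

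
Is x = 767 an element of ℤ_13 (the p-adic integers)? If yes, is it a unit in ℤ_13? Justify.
x ∈ ℤ_13 but not a unit; v_13(x) = 1 > 0

ℤ_13 = {x ∈ ℚ_13 : v_13(x) ≥ 0} and ℤ_13^× = {x ∈ ℤ_13 : v_13(x) = 0}. Here v_13(767) = v_13(num) − v_13(den) = 1; compare against these criteria.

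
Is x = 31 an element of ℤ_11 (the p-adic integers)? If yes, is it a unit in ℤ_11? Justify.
x ∈ ℤ_11^× (unit); v_11(x) = 0

ℤ_11 = {x ∈ ℚ_11 : v_11(x) ≥ 0} and ℤ_11^× = {x ∈ ℤ_11 : v_11(x) = 0}. Here v_11(31) = v_11(num) − v_11(den) = 0; compare against these criteria.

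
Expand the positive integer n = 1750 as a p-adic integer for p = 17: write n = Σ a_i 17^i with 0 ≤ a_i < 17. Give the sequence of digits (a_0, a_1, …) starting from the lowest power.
(a_0, a_1, …) = (16, 0, 6)

Repeated division by 17 gives the digits low-to-high: 1750 = 16 + 6·17^2. Digit sequence: (16, 0, 6).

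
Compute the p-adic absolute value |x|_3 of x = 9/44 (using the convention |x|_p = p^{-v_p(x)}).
|9/44|_3 = 1/9

Step 1 — compute v_3(x) by factoring powers of 3 out of the numerator and denominator: v_3(9/44) = 2. Step 2 — apply |x|_p = p^{-v_p(x)} = 3^{-2} = 1/9.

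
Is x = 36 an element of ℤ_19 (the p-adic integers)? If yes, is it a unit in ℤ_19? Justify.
x ∈ ℤ_19^× (unit); v_19(x) = 0

ℤ_19 = {x ∈ ℚ_19 : v_19(x) ≥ 0} and ℤ_19^× = {x ∈ ℤ_19 : v_19(x) = 0}. Here v_19(36) = v_19(num) − v_19(den) = 0; compare against these criteria.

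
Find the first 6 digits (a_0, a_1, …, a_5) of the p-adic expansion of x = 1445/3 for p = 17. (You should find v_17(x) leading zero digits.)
(a_0, …, a_5) = (0, 0, 13, 5, 11, 5)

v_17(1445/3) = 2, so a_0 = ... = a_1 = 0. Factor out: x = 17^2 · u with u = 5/3 a unit in ℤ_17. Expand u iteratively via a_{v+i} = u_i mod 17, u_{i+1} = (u_i − a_{v+i})/17:
  u_0 = 5/3;  a_2 = 13;  u_1 = (u_0 − 13)/17 = -2/3
  u_1 = -2/3;  a_3 = 5;  u_2 = (u_1 − 5)/17 = -1/3
  u_2 = -1/3;  a_4 = 11;  u_3 = (u_2 − 11)/17 = -2/3
  u_3 = -2/3;  a_5 = 5;  u_4 = (u_3 − 5)/17 = -1/3
Digits: (0, 0, 13, 5, 11, 5).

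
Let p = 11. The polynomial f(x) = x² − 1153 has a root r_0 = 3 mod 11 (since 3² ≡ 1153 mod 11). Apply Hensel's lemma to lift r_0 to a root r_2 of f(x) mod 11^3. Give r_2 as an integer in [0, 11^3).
r_2 = 839 (mod 1331)

Hensel's recurrence: r_{i+1} = r_i − f(r_i)·(f′(r_i))^{-1} mod 11^{i+2}, with f′(x) = 2x. Iterate:
  r_0 = 3 (mod 11)
  r_1 = 113 (mod 121)
  r_2 = 839 (mod 1331)
Final: r_2 = 839, and one checks f(r_2) ≡ 0 mod 11^3.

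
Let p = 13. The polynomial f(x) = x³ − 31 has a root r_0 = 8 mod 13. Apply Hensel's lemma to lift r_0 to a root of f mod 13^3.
r_2 = 450 (mod 2197)

Hensel: r_{i+1} = r_i − f(r_i)/f′(r_i) mod 13^{i+2}, where f′(x) = 3x². Iterate:
  r_0 = 8 (mod 13)
  r_1 = 112 (mod 169)
  r_2 = 450 (mod 2197)
Final: r = 450 with f(r) ≡ 0 mod 13^3.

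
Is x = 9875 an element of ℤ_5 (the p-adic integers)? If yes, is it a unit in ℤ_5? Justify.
x ∈ ℤ_5 but not a unit; v_5(x) = 3 > 0

ℤ_5 = {x ∈ ℚ_5 : v_5(x) ≥ 0} and ℤ_5^× = {x ∈ ℤ_5 : v_5(x) = 0}. Here v_5(9875) = v_5(num) − v_5(den) = 3; compare against these criteria.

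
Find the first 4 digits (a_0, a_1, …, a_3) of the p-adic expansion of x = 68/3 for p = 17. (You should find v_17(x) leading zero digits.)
(a_0, …, a_3) = (0, 7, 11, 5)

v_17(68/3) = 1, so a_0 = ... = a_0 = 0. Factor out: x = 17^1 · u with u = 4/3 a unit in ℤ_17. Expand u iteratively via a_{v+i} = u_i mod 17, u_{i+1} = (u_i − a_{v+i})/17:
  u_0 = 4/3;  a_1 = 7;  u_1 = (u_0 − 7)/17 = -1/3
  u_1 = -1/3;  a_2 = 11;  u_2 = (u_1 − 11)/17 = -2/3
  u_2 = -2/3;  a_3 = 5;  u_3 = (u_2 − 5)/17 = -1/3
Digits: (0, 7, 11, 5).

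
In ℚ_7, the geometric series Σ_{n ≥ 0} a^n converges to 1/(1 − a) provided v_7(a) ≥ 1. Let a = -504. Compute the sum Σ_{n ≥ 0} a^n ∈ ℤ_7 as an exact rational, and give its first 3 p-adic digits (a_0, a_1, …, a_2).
Σ a^n = 1/(1 − a) = 1/505;  first 3 digits = (1, 5, 0)

v_7(a) = 1 ≥ 1, so the series converges in ℤ_7 to 1/(1 − a) = 1/(1 − (-504)) = 1/505. Expand this rational in ℤ_7: compute digits iteratively via d_i = x_i mod 7, x_{i+1} = (x_i − d_i)/7. The first 3 digits are (1, 5, 0).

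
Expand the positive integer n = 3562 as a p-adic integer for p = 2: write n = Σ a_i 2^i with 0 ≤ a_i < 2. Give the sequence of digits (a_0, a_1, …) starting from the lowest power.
(a_0, a_1, …) = (0, 1, 0, 1, 0, 1, 1, 1, 1, 0, 1, 1)

Repeated division by 2 gives the digits low-to-high: 3562 = 1·2^1 + 1·2^3 + 1·2^5 + 1·2^6 + 1·2^7 + 1·2^8 + 1·2^10 + 1·2^11. Digit sequence: (0, 1, 0, 1, 0, 1, 1, 1, 1, 0, 1, 1).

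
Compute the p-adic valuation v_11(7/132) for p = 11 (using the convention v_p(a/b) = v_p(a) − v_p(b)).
v_11(7/132) = -1

Factor powers of 11 from the numerator and denominator of the reduced fraction: 7 = 11^0 · 7 and 132 = 11^1 · 12. Apply v_p(a/b) = v_p(a) − v_p(b): v_11(7/132) = 0 − 1 = -1.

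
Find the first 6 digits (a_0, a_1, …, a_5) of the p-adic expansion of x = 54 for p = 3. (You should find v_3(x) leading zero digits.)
(a_0, …, a_5) = (0, 0, 0, 2, 0, 0)

v_3(54) = 3, so a_0 = ... = a_2 = 0. Factor out: x = 3^3 · u with u = 2 a unit in ℤ_3. Expand u iteratively via a_{v+i} = u_i mod 3, u_{i+1} = (u_i − a_{v+i})/3:
  u_0 = 2;  a_3 = 2;  u_1 = (u_0 − 2)/3 = 0
  u_1 = 0;  a_4 = 0;  u_2 = (u_1 − 0)/3 = 0
  u_2 = 0;  a_5 = 0;  u_3 = (u_2 − 0)/3 = 0
Digits: (0, 0, 0, 2, 0, 0).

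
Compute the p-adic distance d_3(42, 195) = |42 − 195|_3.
d_3(42, 195) = 1/9

Step 1 — x − y = 42 − 195 = -153. Step 2 — v_3(-153) = 2 (factor: -153 = −(3^2 · 17); the sign does not affect v_p). Step 3 — |x − y|_3 = 3^{-2} = 1/9.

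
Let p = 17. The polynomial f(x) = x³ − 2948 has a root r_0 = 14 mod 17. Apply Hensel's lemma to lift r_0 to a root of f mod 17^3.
r_2 = 3907 (mod 4913)

Hensel: r_{i+1} = r_i − f(r_i)/f′(r_i) mod 17^{i+2}, where f′(x) = 3x². Iterate:
  r_0 = 14 (mod 17)
  r_1 = 150 (mod 289)
  r_2 = 3907 (mod 4913)
Final: r = 3907 with f(r) ≡ 0 mod 17^3.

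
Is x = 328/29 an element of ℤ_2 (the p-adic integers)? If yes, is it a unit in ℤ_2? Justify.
x ∈ ℤ_2 but not a unit; v_2(x) = 3 > 0

ℤ_2 = {x ∈ ℚ_2 : v_2(x) ≥ 0} and ℤ_2^× = {x ∈ ℤ_2 : v_2(x) = 0}. Here v_2(328/29) = v_2(num) − v_2(den) = 3; compare against these criteria.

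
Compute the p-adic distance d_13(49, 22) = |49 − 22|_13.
d_13(49, 22) = 1

Step 1 — x − y = 49 − 22 = 27. Step 2 — v_13(27) = 0 (factor: 27 = (13^0 · 27); the sign does not affect v_p). Step 3 — |x − y|_13 = 13^{0} = 1.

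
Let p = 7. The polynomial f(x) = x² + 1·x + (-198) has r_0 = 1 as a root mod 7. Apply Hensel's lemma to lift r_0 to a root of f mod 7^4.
r_3 = 1667 (mod 2401)

Hensel: r_{i+1} = r_i − f(r_i)·(f′(r_i))^{-1} mod 7^{i+2}, f′(x) = 2x + 1. Iterate:
  r_0 = 1 (mod 7)
  r_1 = 1 (mod 49)
  r_2 = 295 (mod 343)
  r_3 = 1667 (mod 2401)
Final: r = 1667 satisfies f(r) ≡ 0 mod 7^4.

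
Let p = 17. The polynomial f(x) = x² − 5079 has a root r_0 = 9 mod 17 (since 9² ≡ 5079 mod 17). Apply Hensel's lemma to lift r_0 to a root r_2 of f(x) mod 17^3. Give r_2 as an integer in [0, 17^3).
r_2 = 1250 (mod 4913)

Hensel's recurrence: r_{i+1} = r_i − f(r_i)·(f′(r_i))^{-1} mod 17^{i+2}, with f′(x) = 2x. Iterate:
  r_0 = 9 (mod 17)
  r_1 = 94 (mod 289)
  r_2 = 1250 (mod 4913)
Final: r_2 = 1250, and one checks f(r_2) ≡ 0 mod 17^3.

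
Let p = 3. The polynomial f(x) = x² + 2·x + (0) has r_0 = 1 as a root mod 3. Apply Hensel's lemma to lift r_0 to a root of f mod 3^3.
r_2 = 25 (mod 27)

Hensel: r_{i+1} = r_i − f(r_i)·(f′(r_i))^{-1} mod 3^{i+2}, f′(x) = 2x + 2. Iterate:
  r_0 = 1 (mod 3)
  r_1 = 7 (mod 9)
  r_2 = 25 (mod 27)
Final: r = 25 satisfies f(r) ≡ 0 mod 3^3.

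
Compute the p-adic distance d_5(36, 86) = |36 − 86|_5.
d_5(36, 86) = 1/25

Step 1 — x − y = 36 − 86 = -50. Step 2 — v_5(-50) = 2 (factor: -50 = −(5^2 · 2); the sign does not affect v_p). Step 3 — |x − y|_5 = 5^{-2} = 1/25.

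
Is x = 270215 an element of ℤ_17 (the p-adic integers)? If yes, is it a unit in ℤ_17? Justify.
x ∈ ℤ_17 but not a unit; v_17(x) = 3 > 0

ℤ_17 = {x ∈ ℚ_17 : v_17(x) ≥ 0} and ℤ_17^× = {x ∈ ℤ_17 : v_17(x) = 0}. Here v_17(270215) = v_17(num) − v_17(den) = 3; compare against these criteria.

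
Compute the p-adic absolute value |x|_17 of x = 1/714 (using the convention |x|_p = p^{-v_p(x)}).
|1/714|_17 = 17

Step 1 — compute v_17(x) by factoring powers of 17 out of the numerator and denominator: v_17(1/714) = -1. Step 2 — apply |x|_p = p^{-v_p(x)} = 17^{1} = 17.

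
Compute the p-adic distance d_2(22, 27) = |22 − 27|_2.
d_2(22, 27) = 1

Step 1 — x − y = 22 − 27 = -5. Step 2 — v_2(-5) = 0 (factor: -5 = −(2^0 · 5); the sign does not affect v_p). Step 3 — |x − y|_2 = 2^{0} = 1.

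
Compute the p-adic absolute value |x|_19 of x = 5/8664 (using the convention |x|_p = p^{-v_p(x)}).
|5/8664|_19 = 361

Step 1 — compute v_19(x) by factoring powers of 19 out of the numerator and denominator: v_19(5/8664) = -2. Step 2 — apply |x|_p = p^{-v_p(x)} = 19^{2} = 361.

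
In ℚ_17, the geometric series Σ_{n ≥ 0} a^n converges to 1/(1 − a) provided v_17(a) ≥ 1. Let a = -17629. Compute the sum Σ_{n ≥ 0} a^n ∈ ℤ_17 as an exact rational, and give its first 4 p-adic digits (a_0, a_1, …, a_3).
Σ a^n = 1/(1 − a) = 1/17630;  first 4 digits = (1, 0, 7, 13)

v_17(a) = 2 ≥ 1, so the series converges in ℤ_17 to 1/(1 − a) = 1/(1 − (-17629)) = 1/17630. Expand this rational in ℤ_17: compute digits iteratively via d_i = x_i mod 17, x_{i+1} = (x_i − d_i)/17. The first 4 digits are (1, 0, 7, 13).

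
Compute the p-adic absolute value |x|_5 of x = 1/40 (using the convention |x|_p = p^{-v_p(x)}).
|1/40|_5 = 5

Step 1 — compute v_5(x) by factoring powers of 5 out of the numerator and denominator: v_5(1/40) = -1. Step 2 — apply |x|_p = p^{-v_p(x)} = 5^{1} = 5.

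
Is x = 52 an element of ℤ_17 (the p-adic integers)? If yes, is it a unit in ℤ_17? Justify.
x ∈ ℤ_17^× (unit); v_17(x) = 0

ℤ_17 = {x ∈ ℚ_17 : v_17(x) ≥ 0} and ℤ_17^× = {x ∈ ℤ_17 : v_17(x) = 0}. Here v_17(52) = v_17(num) − v_17(den) = 0; compare against these criteria.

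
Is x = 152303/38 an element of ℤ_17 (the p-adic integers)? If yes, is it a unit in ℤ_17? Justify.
x ∈ ℤ_17 but not a unit; v_17(x) = 3 > 0

ℤ_17 = {x ∈ ℚ_17 : v_17(x) ≥ 0} and ℤ_17^× = {x ∈ ℤ_17 : v_17(x) = 0}. Here v_17(152303/38) = v_17(num) − v_17(den) = 3; compare against these criteria.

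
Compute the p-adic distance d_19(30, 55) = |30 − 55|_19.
d_19(30, 55) = 1

Step 1 — x − y = 30 − 55 = -25. Step 2 — v_19(-25) = 0 (factor: -25 = −(19^0 · 25); the sign does not affect v_p). Step 3 — |x − y|_19 = 19^{0} = 1.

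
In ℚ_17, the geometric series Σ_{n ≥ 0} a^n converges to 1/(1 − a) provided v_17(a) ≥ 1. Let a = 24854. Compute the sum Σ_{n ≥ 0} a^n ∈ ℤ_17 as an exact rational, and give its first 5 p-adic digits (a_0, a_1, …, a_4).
Σ a^n = 1/(1 − a) = -1/24853;  first 5 digits = (1, 0, 1, 5, 1)

v_17(a) = 2 ≥ 1, so the series converges in ℤ_17 to 1/(1 − a) = 1/(1 − 24854) = -1/24853. Expand this rational in ℤ_17: compute digits iteratively via d_i = x_i mod 17, x_{i+1} = (x_i − d_i)/17. The first 5 digits are (1, 0, 1, 5, 1).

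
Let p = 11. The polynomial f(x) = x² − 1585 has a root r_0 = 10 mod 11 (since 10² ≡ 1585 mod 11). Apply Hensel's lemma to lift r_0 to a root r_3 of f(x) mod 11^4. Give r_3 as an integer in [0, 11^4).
r_3 = 8040 (mod 14641)

Hensel's recurrence: r_{i+1} = r_i − f(r_i)·(f′(r_i))^{-1} mod 11^{i+2}, with f′(x) = 2x. Iterate:
  r_0 = 10 (mod 11)
  r_1 = 54 (mod 121)
  r_2 = 54 (mod 1331)
  r_3 = 8040 (mod 14641)
Final: r_3 = 8040, and one checks f(r_3) ≡ 0 mod 11^4.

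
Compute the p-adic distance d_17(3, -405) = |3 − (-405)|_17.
d_17(3, -405) = 1/17

Step 1 — x − y = 3 − (-405) = 408. Step 2 — v_17(408) = 1 (factor: 408 = (17^1 · 24); the sign does not affect v_p). Step 3 — |x − y|_17 = 17^{-1} = 1/17.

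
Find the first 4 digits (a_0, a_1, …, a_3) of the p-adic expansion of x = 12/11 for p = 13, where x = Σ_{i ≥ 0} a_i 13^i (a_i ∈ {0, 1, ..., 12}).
(a_0, …, a_3) = (7, 9, 4, 2)

v_13(12/11) = 0 (numerator and denominator both coprime to 13), so x ∈ ℤ_13^×. Compute digits iteratively via a_i = x_i mod 13, x_{i+1} = (x_i − a_i)/13, with x_0 = x:
  x_0 = 12/11;  a_0 = 7;  x_1 = (x_0 − 7)/13 = -5/11
  x_1 = -5/11;  a_1 = 9;  x_2 = (x_1 − 9)/13 = -8/11
  x_2 = -8/11;  a_2 = 4;  x_3 = (x_2 − 4)/13 = -4/11
  x_3 = -4/11;  a_3 = 2;  x_4 = (x_3 − 2)/13 = -2/11
Digits: (7, 9, 4, 2).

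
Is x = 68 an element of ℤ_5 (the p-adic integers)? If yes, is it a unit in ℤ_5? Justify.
x ∈ ℤ_5^× (unit); v_5(x) = 0

ℤ_5 = {x ∈ ℚ_5 : v_5(x) ≥ 0} and ℤ_5^× = {x ∈ ℤ_5 : v_5(x) = 0}. Here v_5(68) = v_5(num) − v_5(den) = 0; compare against these criteria.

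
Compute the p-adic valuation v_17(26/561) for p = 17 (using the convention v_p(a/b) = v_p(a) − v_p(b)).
v_17(26/561) = -1

Factor powers of 17 from the numerator and denominator of the reduced fraction: 26 = 17^0 · 26 and 561 = 17^1 · 33. Apply v_p(a/b) = v_p(a) − v_p(b): v_17(26/561) = 0 − 1 = -1.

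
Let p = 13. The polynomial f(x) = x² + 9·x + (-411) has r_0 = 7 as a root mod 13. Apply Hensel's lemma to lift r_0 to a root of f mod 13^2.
r_1 = 20 (mod 169)

Hensel: r_{i+1} = r_i − f(r_i)·(f′(r_i))^{-1} mod 13^{i+2}, f′(x) = 2x + 9. Iterate:
  r_0 = 7 (mod 13)
  r_1 = 20 (mod 169)
Final: r = 20 satisfies f(r) ≡ 0 mod 13^2.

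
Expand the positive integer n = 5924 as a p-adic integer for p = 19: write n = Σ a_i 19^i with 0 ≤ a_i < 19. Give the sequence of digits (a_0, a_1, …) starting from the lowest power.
(a_0, a_1, …) = (15, 7, 16)

Repeated division by 19 gives the digits low-to-high: 5924 = 15 + 7·19^1 + 16·19^2. Digit sequence: (15, 7, 16).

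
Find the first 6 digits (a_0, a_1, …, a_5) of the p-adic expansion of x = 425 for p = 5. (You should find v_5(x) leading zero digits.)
(a_0, …, a_5) = (0, 0, 2, 3, 0, 0)

v_5(425) = 2, so a_0 = ... = a_1 = 0. Factor out: x = 5^2 · u with u = 17 a unit in ℤ_5. Expand u iteratively via a_{v+i} = u_i mod 5, u_{i+1} = (u_i − a_{v+i})/5:
  u_0 = 17;  a_2 = 2;  u_1 = (u_0 − 2)/5 = 3
  u_1 = 3;  a_3 = 3;  u_2 = (u_1 − 3)/5 = 0
  u_2 = 0;  a_4 = 0;  u_3 = (u_2 − 0)/5 = 0
  u_3 = 0;  a_5 = 0;  u_4 = (u_3 − 0)/5 = 0
Digits: (0, 0, 2, 3, 0, 0).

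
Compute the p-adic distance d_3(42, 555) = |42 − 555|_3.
d_3(42, 555) = 1/27

Step 1 — x − y = 42 − 555 = -513. Step 2 — v_3(-513) = 3 (factor: -513 = −(3^3 · 19); the sign does not affect v_p). Step 3 — |x − y|_3 = 3^{-3} = 1/27.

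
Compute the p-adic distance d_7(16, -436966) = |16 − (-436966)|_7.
d_7(16, -436966) = 1/16807

Step 1 — x − y = 16 − (-436966) = 436982. Step 2 — v_7(436982) = 5 (factor: 436982 = (7^5 · 26); the sign does not affect v_p). Step 3 — |x − y|_7 = 7^{-5} = 1/16807.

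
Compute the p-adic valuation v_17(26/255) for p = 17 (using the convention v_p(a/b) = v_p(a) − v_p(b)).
v_17(26/255) = -1

Factor powers of 17 from the numerator and denominator of the reduced fraction: 26 = 17^0 · 26 and 255 = 17^1 · 15. Apply v_p(a/b) = v_p(a) − v_p(b): v_17(26/255) = 0 − 1 = -1.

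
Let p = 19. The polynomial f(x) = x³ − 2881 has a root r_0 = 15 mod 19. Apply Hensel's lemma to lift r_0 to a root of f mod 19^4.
r_3 = 18882 (mod 130321)

Hensel: r_{i+1} = r_i − f(r_i)/f′(r_i) mod 19^{i+2}, where f′(x) = 3x². Iterate:
  r_0 = 15 (mod 19)
  r_1 = 110 (mod 361)
  r_2 = 5164 (mod 6859)
  r_3 = 18882 (mod 130321)
Final: r = 18882 with f(r) ≡ 0 mod 19^4.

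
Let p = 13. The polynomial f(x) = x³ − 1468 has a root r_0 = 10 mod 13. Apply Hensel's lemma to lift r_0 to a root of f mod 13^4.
r_3 = 19237 (mod 28561)

Hensel: r_{i+1} = r_i − f(r_i)/f′(r_i) mod 13^{i+2}, where f′(x) = 3x². Iterate:
  r_0 = 10 (mod 13)
  r_1 = 140 (mod 169)
  r_2 = 1661 (mod 2197)
  r_3 = 19237 (mod 28561)
Final: r = 19237 with f(r) ≡ 0 mod 13^4.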